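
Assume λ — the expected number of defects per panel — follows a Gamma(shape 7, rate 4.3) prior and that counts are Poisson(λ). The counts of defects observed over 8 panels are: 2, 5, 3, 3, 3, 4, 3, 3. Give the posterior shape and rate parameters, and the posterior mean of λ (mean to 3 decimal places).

Posterior: Gamma(shape=33, rate=12.3); mean ≈ 2.683

Total count ∑xᵢ = 26 over n = 8 panels.
Gamma is conjugate to the Poisson likelihood: posterior is Gamma(shape = 7+26 = 33, rate = 4.3+8 = 12.3).
Posterior mean = shape/rate = 33/12.3 = 2.683.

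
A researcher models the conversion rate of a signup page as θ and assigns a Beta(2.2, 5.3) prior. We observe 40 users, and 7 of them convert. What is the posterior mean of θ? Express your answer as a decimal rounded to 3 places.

Observing 7 successes and 33 failures updates Beta(2.2, 5.3) by adding the success and failure counts to the two shape parameters: α = 2.2+7 = 9.2, β = 5.3+33 = 38.3.
Posterior mean = α/(α+β) = 9.2/47.5 = 0.194.

Posterior mean ≈ 0.194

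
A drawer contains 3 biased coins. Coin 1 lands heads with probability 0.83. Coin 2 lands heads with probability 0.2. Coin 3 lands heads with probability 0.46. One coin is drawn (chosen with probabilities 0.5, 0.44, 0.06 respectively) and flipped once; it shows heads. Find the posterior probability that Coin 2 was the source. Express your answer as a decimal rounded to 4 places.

P(heads|C1) = 0.83; P(heads|C2) = 0.2; P(heads|C3) = 0.46.
Prior × likelihood for each source: 0.5·0.83=0.4150, 0.44·0.2=0.08800, 0.06·0.46=0.02760. Summing gives P(heads) = 0.53060.
P(Coin 2 | heads) = 0.08800 / 0.53060 = 0.1658.

Posterior probability ≈ 0.1658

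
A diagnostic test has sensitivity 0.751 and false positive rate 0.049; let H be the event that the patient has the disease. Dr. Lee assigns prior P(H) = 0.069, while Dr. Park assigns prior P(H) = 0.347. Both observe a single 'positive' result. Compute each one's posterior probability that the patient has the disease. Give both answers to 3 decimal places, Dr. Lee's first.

P('+'|H) = 0.751, P('+'|¬H) = 0.049.
Dr. Lee: numerator 0.751·0.069 = 0.051819; evidence = 0.051819+0.049·0.931 = 0.097438; posterior = 0.532.
Dr. Park: numerator 0.751·0.347 = 0.26060; evidence = 0.26060+0.049·0.653 = 0.29259; posterior = 0.891.

Dr. Lee: 0.532; Dr. Park: 0.891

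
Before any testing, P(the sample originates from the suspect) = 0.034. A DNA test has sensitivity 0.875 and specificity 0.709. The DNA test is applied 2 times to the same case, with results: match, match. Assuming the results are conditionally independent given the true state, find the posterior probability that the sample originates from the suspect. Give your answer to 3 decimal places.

Posterior P(H) ≈ 0.241

Let H be the event that the sample originates from the suspect; start with P(H) = 0.034. P('match'|H) = 0.875, P('match'|¬H) = 0.291.
Update on result 1 ('match'): P(H) ← 0.875·0.0340 / (0.875·0.0340 + 0.291·0.9660) = 0.029750/0.31086 = 0.0957.
Update on result 2 ('match'): P(H) ← 0.875·0.0957 / (0.875·0.0957 + 0.291·0.9043) = 0.083741/0.34689 = 0.2414.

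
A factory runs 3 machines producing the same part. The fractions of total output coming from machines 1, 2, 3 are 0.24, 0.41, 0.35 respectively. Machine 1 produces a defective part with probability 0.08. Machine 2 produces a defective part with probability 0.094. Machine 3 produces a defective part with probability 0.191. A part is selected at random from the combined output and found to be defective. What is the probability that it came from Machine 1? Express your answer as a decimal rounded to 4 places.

P(defective|M1) = 0.08; P(defective|M2) = 0.094; P(defective|M3) = 0.191.
Prior × likelihood for each source: 0.24·0.08=0.01920, 0.41·0.094=0.03854, 0.35·0.191=0.06685. Summing gives P(defective) = 0.12459.
P(Machine 1 | defective) = 0.01920 / 0.12459 = 0.1541.

Posterior probability ≈ 0.1541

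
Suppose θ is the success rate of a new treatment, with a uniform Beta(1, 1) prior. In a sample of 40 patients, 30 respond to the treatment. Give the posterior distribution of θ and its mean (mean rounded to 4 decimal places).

The binomial likelihood is conjugate to the Beta prior: with 30 successes and 10 failures, the posterior is Beta(1+30, 1+10) = Beta(31, 11).
E[θ | data] = 31/(31+11) = 0.7381.

Posterior: Beta(31, 11); mean ≈ 0.7381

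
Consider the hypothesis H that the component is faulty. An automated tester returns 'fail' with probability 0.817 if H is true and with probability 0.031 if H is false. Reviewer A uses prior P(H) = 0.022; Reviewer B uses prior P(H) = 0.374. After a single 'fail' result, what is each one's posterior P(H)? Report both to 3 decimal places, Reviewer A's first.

P('+'|H) = 0.817, P('+'|¬H) = 0.031.
Reviewer A: numerator 0.817·0.022 = 0.017974; evidence = 0.017974+0.031·0.978 = 0.048292; posterior = 0.372.
Reviewer B: numerator 0.817·0.374 = 0.30556; evidence = 0.30556+0.031·0.626 = 0.32496; posterior = 0.940.

Reviewer A: 0.372; Reviewer B: 0.940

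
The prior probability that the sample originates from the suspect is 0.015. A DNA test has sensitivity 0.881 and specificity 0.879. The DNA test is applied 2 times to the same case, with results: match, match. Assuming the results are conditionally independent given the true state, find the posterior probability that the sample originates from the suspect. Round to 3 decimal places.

Posterior P(H) ≈ 0.447

Let H be the event that the sample originates from the suspect; start with P(H) = 0.015. P('match'|H) = 0.881, P('match'|¬H) = 0.121.
Update on result 1 ('match'): P(H) ← 0.881·0.0150 / (0.881·0.0150 + 0.121·0.9850) = 0.013215/0.13240 = 0.0998.
Update on result 2 ('match'): P(H) ← 0.881·0.0998 / (0.881·0.0998 + 0.121·0.9002) = 0.087934/0.19686 = 0.4467.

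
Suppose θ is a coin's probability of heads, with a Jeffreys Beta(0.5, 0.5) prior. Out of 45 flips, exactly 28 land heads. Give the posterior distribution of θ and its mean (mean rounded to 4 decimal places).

Observing 28 successes and 17 failures updates Beta(0.5, 0.5) by adding the success and failure counts to the two shape parameters: α = 0.5+28 = 28.5, β = 0.5+17 = 17.5.
Posterior mean = α/(α+β) = 28.5/46 = 0.6196.

Posterior: Beta(28.5, 17.5); mean ≈ 0.6196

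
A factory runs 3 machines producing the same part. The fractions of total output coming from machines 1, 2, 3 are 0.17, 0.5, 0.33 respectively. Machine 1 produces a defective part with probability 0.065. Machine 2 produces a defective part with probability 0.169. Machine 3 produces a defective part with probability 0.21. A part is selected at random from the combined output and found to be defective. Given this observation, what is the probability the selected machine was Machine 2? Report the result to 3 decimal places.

P(defective|M1) = 0.065; P(defective|M2) = 0.169; P(defective|M3) = 0.21.
Prior × likelihood for each source: 0.17·0.065=0.01105, 0.5·0.169=0.08450, 0.33·0.21=0.06930. Summing gives P(defective) = 0.16485.
P(Machine 2 | defective) = 0.08450 / 0.16485 = 0.513.

Posterior probability ≈ 0.513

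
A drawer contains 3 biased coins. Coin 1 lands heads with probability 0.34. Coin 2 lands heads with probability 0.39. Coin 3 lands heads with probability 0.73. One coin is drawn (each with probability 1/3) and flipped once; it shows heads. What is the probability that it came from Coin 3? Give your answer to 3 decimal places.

P(heads|C1) = 0.34; P(heads|C2) = 0.39; P(heads|C3) = 0.73.
Prior × likelihood for each source: 0.333333·0.34=0.1133, 0.333333·0.39=0.1300, 0.333333·0.73=0.2433. Summing gives P(heads) = 0.48667.
P(Coin 3 | heads) = 0.2433 / 0.48667 = 0.500.

Posterior probability ≈ 0.500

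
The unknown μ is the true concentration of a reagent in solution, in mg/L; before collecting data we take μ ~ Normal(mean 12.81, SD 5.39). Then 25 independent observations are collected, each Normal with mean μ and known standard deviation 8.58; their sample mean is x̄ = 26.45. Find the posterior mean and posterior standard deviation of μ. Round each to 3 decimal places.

Prior precision 1/τ₀² = 1/5.39² = 0.0344209; data precision n/σ² = 25/8.58² = 0.339598.
Posterior precision = 0.0344209 + 0.339598 = 0.374019, giving posterior SD = 1/√0.374019 = 1.635.
Posterior mean = (0.0344209·12.81 + 0.339598·26.45) / 0.374019 = 25.195.

Posterior mean ≈ 25.195; posterior SD ≈ 1.635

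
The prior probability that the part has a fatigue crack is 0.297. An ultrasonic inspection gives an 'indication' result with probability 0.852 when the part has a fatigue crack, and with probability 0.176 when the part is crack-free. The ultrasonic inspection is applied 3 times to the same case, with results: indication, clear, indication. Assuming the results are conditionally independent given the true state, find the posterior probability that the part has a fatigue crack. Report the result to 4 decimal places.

With H the event that the part has a fatigue crack, the joint likelihood of the observed sequence is P(data|H) = 0.852·0.148·0.852 = 0.10743 and P(data|¬H) = 0.176·0.824·0.176 = 0.025524.
Bayes: P(H|data) = 0.297·0.10743 / (0.297·0.10743 + 0.703·0.025524) = 0.031908/0.049851 = 0.6401.

Posterior P(H) ≈ 0.6401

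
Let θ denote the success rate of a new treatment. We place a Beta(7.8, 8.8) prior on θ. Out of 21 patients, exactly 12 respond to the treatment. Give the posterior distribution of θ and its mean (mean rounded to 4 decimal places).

Posterior: Beta(19.8, 17.8); mean ≈ 0.5266

Observing 12 successes and 9 failures updates Beta(7.8, 8.8) by adding the success and failure counts to the two shape parameters: α = 7.8+12 = 19.8, β = 8.8+9 = 17.8.
Posterior mean = α/(α+β) = 19.8/37.6 = 0.5266.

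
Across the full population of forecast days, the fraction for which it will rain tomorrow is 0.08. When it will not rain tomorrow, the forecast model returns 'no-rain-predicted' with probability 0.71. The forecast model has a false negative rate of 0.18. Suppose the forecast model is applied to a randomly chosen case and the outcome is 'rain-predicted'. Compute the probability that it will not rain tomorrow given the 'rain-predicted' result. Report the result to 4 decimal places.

Write H for 'it will rain tomorrow'. Prior odds H:¬H = 0.08/0.92 = 0.086957. For the 'rain-predicted' outcome, the likelihood ratio is 0.82/0.29 = 2.8276.
Posterior odds = 0.086957 × 2.8276 = 0.24588, so P(H|E) = 0.24588/(1+0.24588) = 0.1974. Then P(¬H|E) = 1 − 0.1974 = 0.8026.

P(¬H | E) ≈ 0.8026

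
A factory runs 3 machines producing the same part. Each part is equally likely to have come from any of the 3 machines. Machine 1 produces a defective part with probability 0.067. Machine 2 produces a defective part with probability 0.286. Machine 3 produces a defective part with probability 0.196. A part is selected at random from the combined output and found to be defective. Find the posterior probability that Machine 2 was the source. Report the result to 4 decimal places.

Posterior probability ≈ 0.5209

P(defective|M1) = 0.067; P(defective|M2) = 0.286; P(defective|M3) = 0.196.
Prior × likelihood for each source: 0.333333·0.067=0.02233, 0.333333·0.286=0.09533, 0.333333·0.196=0.06533. Summing gives P(defective) = 0.18300.
P(Machine 2 | defective) = 0.09533 / 0.18300 = 0.5209.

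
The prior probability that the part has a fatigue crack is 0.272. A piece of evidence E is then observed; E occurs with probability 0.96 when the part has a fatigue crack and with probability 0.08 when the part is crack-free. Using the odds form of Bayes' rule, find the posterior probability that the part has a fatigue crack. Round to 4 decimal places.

Posterior probability ≈ 0.8176

Prior odds = 0.272/(1−0.272) = 0.37363. In log-odds, ln(0.37363) = -0.98450.
Add log likelihood ratio: ln(12.000) = 2.4849.
Posterior log-odds = 1.5004, so posterior odds = exp(1.5004) = 4.4835. Converting, P(H|E) = 4.4835/5.4835 = 0.8176.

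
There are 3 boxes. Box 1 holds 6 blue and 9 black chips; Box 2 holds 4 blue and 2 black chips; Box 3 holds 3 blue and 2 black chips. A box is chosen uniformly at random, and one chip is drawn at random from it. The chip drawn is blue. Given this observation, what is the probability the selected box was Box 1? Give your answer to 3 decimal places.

Posterior probability ≈ 0.240

P(blue|Box 1) = 0.4; P(blue|Box 2) = 0.6667; P(blue|Box 3) = 0.6.
Prior × likelihood for each source: 0.333333·0.4=0.1333, 0.333333·0.6667=0.2222, 0.333333·0.6=0.2000. Summing gives P(blue) = 0.55556.
P(Box 1 | blue) = 0.1333 / 0.55556 = 0.240.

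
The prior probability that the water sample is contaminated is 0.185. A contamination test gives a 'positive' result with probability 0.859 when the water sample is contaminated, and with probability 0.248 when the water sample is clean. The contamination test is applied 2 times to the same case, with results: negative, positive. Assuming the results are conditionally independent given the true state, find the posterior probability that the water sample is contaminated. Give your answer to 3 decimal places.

Let H be the event that the water sample is contaminated; start with P(H) = 0.185. P('positive'|H) = 0.859, P('positive'|¬H) = 0.248.
Update on result 1 ('negative'): P(H) ← 0.141·0.1850 / (0.141·0.1850 + 0.752·0.8150) = 0.026085/0.63897 = 0.0408.
Update on result 2 ('positive'): P(H) ← 0.859·0.0408 / (0.859·0.0408 + 0.248·0.9592) = 0.035068/0.27294 = 0.1285.

Posterior P(H) ≈ 0.128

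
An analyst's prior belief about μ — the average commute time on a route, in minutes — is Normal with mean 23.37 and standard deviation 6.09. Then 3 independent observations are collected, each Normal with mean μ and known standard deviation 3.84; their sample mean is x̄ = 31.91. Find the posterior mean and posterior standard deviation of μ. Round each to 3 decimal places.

Posterior mean ≈ 30.911; posterior SD ≈ 2.083

With known σ, the Normal prior is conjugate. Weight on the data is w = (n/σ²)/(n/σ² + 1/τ₀²) = 0.203451/(0.203451+0.0269628) = 0.88298.
Posterior mean = w·x̄ + (1−w)·μ₀ = 0.88298·31.91 + 0.11702·23.37 = 30.911. Posterior variance = 1/(0.203451+0.0269628) = 4.34003, so SD = 2.083.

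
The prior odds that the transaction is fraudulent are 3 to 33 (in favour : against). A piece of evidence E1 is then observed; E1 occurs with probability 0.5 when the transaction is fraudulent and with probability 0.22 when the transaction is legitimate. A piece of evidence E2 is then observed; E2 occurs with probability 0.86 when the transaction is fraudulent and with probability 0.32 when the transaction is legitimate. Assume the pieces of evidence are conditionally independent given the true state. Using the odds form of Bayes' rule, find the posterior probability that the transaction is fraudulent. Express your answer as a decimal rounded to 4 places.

Posterior probability ≈ 0.3570

Prior odds = 3/33 = 0.090909.
Likelihood ratio for E1 = 0.5/0.22 = 2.2727.
Likelihood ratio for E2 = 0.86/0.32 = 2.6875.
Posterior odds = prior odds × LR₁ × LR₂ = 0.55527.
Posterior probability = odds/(1+odds) = 0.55527/1.5553 = 0.3570.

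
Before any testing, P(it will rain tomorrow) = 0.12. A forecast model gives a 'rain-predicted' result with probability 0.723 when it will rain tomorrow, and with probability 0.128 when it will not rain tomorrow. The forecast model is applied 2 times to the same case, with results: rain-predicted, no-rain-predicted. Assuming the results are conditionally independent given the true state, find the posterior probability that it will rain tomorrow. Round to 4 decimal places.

Let H be the event that it will rain tomorrow; start with P(H) = 0.12. P('rain-predicted'|H) = 0.723, P('rain-predicted'|¬H) = 0.128.
Update on result 1 ('rain-predicted'): P(H) ← 0.723·0.1200 / (0.723·0.1200 + 0.128·0.8800) = 0.086760/0.19940 = 0.4351.
Update on result 2 ('no-rain-predicted'): P(H) ← 0.277·0.4351 / (0.277·0.4351 + 0.872·0.5649) = 0.12052/0.61311 = 0.1966.

Posterior P(H) ≈ 0.1966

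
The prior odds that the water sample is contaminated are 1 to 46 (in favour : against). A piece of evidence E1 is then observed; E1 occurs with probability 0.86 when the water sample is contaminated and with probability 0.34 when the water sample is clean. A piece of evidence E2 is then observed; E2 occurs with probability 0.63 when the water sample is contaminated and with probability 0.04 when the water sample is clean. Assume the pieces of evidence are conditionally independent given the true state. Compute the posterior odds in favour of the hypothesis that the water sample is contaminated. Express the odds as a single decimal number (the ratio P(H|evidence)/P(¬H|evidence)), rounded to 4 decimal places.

Posterior odds ≈ 0.8660

Prior odds = 1/46 = 0.021739. In log-odds, ln(0.021739) = -3.8286.
Add log likelihood ratios: ln(2.5294) + ln(15.750) = 3.6848.
Posterior log-odds = -0.14381, so posterior odds = exp(-0.14381) = 0.86605.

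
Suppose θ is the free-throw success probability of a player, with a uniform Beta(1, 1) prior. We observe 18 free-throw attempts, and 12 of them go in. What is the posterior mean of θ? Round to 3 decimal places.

The binomial likelihood is conjugate to the Beta prior: with 12 successes and 6 failures, the posterior is Beta(1+12, 1+6) = Beta(13, 7).
E[θ | data] = 13/(13+7) = 0.650.

Posterior mean ≈ 0.650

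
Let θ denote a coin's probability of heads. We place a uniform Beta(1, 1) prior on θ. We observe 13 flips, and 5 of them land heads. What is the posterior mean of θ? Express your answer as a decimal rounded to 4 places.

Posterior mean ≈ 0.4000

Observing 5 successes and 8 failures updates Beta(1, 1) by adding the success and failure counts to the two shape parameters: α = 1+5 = 6, β = 1+8 = 9.
E[θ | data] = 6/(6+9) = 0.4000.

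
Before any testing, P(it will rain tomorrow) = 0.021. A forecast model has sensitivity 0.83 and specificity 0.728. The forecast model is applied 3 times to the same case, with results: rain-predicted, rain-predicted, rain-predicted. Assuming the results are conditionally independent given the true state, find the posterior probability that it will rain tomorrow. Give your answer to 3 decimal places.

Posterior P(H) ≈ 0.379

Let H be the event that it will rain tomorrow; start with P(H) = 0.021. P('rain-predicted'|H) = 0.83, P('rain-predicted'|¬H) = 0.272.
Update on result 1 ('rain-predicted'): P(H) ← 0.83·0.0210 / (0.83·0.0210 + 0.272·0.9790) = 0.017430/0.28372 = 0.0614.
Update on result 2 ('rain-predicted'): P(H) ← 0.83·0.0614 / (0.83·0.0614 + 0.272·0.9386) = 0.050990/0.30628 = 0.1665.
Update on result 3 ('rain-predicted'): P(H) ← 0.83·0.1665 / (0.83·0.1665 + 0.272·0.8335) = 0.13818/0.36490 = 0.3787.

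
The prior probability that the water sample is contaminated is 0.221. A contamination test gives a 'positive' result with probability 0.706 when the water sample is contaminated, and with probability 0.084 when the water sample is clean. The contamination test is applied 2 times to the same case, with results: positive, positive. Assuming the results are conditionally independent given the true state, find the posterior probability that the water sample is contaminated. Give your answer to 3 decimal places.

Posterior P(H) ≈ 0.952

With H the event that the water sample is contaminated, the joint likelihood of the observed sequence is P(data|H) = 0.706·0.706 = 0.49844 and P(data|¬H) = 0.084·0.084 = 0.0070560.
Bayes: P(H|data) = 0.221·0.49844 / (0.221·0.49844 + 0.779·0.0070560) = 0.11015/0.11565 = 0.9525.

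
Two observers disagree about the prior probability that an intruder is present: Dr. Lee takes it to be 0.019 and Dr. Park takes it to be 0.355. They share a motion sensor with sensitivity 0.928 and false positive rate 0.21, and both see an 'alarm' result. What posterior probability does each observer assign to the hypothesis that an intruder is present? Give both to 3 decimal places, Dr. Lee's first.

The likelihood ratio for an 'alarm' result is 0.928/0.21 = 4.4190.
Dr. Lee: prior odds 0.019/0.981 = 0.019368; posterior odds 0.085588; posterior probability 0.079.
Dr. Park: prior odds 0.355/0.645 = 0.55039; posterior odds 2.4322; posterior probability 0.709.

Dr. Lee: 0.079; Dr. Park: 0.709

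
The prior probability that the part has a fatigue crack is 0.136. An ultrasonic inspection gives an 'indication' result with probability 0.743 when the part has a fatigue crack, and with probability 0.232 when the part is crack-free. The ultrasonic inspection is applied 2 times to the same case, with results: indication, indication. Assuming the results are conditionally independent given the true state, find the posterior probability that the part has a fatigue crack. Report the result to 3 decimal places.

Posterior P(H) ≈ 0.618

Let H be the event that the part has a fatigue crack; start with P(H) = 0.136. P('indication'|H) = 0.743, P('indication'|¬H) = 0.232.
Update on result 1 ('indication'): P(H) ← 0.743·0.1360 / (0.743·0.1360 + 0.232·0.8640) = 0.10105/0.30150 = 0.3352.
Update on result 2 ('indication'): P(H) ← 0.743·0.3352 / (0.743·0.3352 + 0.232·0.6648) = 0.24902/0.40326 = 0.6175.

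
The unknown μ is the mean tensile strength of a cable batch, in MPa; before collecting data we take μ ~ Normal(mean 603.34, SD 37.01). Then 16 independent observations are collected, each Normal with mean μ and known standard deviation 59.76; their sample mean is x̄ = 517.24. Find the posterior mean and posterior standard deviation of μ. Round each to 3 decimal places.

Prior precision 1/τ₀² = 1/37.01² = 0.00073007; data precision n/σ² = 16/59.76² = 0.00448021.
Posterior precision = 0.00073007 + 0.00448021 = 0.00521028, giving posterior SD = 1/√0.00521028 = 13.854.
Posterior mean = (0.00073007·603.34 + 0.00448021·517.24) / 0.00521028 = 529.304.

Posterior mean ≈ 529.304; posterior SD ≈ 13.854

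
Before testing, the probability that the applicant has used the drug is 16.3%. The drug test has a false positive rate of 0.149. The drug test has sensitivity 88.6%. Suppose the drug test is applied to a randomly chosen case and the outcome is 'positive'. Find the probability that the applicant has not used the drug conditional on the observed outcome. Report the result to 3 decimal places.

Write H for 'the applicant has used the drug'. Prior odds H:¬H = 0.163/0.837 = 0.19474. For the 'positive' outcome, the likelihood ratio is 0.886/0.149 = 5.9463.
Posterior odds = 0.19474 × 5.9463 = 1.1580, so P(H|E) = 1.1580/(1+1.1580) = 0.537. Then P(¬H|E) = 1 − 0.537 = 0.463.

P(¬H | E) ≈ 0.463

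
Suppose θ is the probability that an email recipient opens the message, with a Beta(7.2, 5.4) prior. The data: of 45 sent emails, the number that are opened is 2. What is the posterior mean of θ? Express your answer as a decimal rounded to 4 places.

Posterior mean ≈ 0.1597

The binomial likelihood is conjugate to the Beta prior: with 2 successes and 43 failures, the posterior is Beta(7.2+2, 5.4+43) = Beta(9.2, 48.4).
Posterior mean = α/(α+β) = 9.2/57.6 = 0.1597.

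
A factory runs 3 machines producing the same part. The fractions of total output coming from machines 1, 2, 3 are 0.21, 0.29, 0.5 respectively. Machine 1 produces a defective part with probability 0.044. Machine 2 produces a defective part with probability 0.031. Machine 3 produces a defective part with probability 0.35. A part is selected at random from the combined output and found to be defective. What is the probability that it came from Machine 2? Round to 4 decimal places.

Posterior probability ≈ 0.0465

P(defective|M1) = 0.044; P(defective|M2) = 0.031; P(defective|M3) = 0.35.
Prior × likelihood for each source: 0.21·0.044=0.009240, 0.29·0.031=0.008990, 0.5·0.35=0.1750. Summing gives P(defective) = 0.19323.
P(Machine 2 | defective) = 0.008990 / 0.19323 = 0.0465.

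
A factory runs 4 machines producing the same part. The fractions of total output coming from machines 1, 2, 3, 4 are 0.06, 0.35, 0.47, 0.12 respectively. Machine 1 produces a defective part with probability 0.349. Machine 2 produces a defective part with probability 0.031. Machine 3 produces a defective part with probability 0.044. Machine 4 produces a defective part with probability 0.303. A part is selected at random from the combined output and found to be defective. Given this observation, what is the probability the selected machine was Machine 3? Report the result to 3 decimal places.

P(defective|M1) = 0.349; P(defective|M2) = 0.031; P(defective|M3) = 0.044; P(defective|M4) = 0.303.
Prior × likelihood for each source: 0.06·0.349=0.02094, 0.35·0.031=0.01085, 0.47·0.044=0.02068, 0.12·0.303=0.03636. Summing gives P(defective) = 0.088830.
P(Machine 3 | defective) = 0.02068 / 0.088830 = 0.233.

Posterior probability ≈ 0.233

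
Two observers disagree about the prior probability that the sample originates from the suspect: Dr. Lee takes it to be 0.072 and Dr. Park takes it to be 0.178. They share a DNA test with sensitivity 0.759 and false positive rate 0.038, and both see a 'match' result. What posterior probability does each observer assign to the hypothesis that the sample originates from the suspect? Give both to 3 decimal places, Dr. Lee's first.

P('+'|H) = 0.759, P('+'|¬H) = 0.038.
Dr. Lee: numerator 0.759·0.072 = 0.054648; evidence = 0.054648+0.038·0.928 = 0.089912; posterior = 0.608.
Dr. Park: numerator 0.759·0.178 = 0.13510; evidence = 0.13510+0.038·0.822 = 0.16634; posterior = 0.812.

Dr. Lee: 0.608; Dr. Park: 0.812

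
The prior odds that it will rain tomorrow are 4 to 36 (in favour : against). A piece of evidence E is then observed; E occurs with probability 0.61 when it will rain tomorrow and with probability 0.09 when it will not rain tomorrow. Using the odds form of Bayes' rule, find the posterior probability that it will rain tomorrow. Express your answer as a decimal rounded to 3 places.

Prior odds = 4/36 = 0.11111. In log-odds, ln(0.11111) = -2.1972.
Add log likelihood ratio: ln(6.7778) = 1.9136.
Posterior log-odds = -0.28358, so posterior odds = exp(-0.28358) = 0.75309. Converting, P(H|E) = 0.75309/1.7531 = 0.430.

Posterior probability ≈ 0.430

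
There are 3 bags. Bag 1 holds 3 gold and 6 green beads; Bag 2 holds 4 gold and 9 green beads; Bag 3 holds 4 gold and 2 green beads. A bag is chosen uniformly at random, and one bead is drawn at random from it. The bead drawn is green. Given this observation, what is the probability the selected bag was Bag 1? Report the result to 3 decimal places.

Tabulate prior·likelihood by source: [1] prior 0.333333, lik 0.6667, product 0.2222; [2] prior 0.333333, lik 0.6923, product 0.2308; [3] prior 0.333333, lik 0.3333, product 0.1111.
Normalizing constant = 0.56410; the posterior for Bag 1 is its product over the sum, 0.2222/0.56410 = 0.394.

Posterior probability ≈ 0.394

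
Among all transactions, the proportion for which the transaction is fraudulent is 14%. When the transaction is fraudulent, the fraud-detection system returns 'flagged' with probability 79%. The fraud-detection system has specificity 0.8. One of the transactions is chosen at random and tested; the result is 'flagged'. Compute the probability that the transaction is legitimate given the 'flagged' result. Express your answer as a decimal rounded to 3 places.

P(¬H | E) ≈ 0.609

Let H be the event that the transaction is fraudulent. P(H) = 0.14, so P(¬H) = 0.86. With E the 'flagged' result, P(E|H) = 0.79 and P(E|¬H) = 0.2.
P(E) = 0.79·0.14 + 0.2·0.86 = 0.11060 + 0.17200 = 0.28260.
By Bayes' theorem, P(H|E) = 0.11060 / 0.28260 = 0.391. Hence P(¬H|E) = 1 − 0.391 = 0.609.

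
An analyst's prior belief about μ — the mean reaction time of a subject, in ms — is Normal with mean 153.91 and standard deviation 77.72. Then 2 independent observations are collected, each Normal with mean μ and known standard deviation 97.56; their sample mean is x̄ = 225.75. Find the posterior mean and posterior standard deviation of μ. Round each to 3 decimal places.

Posterior mean ≈ 194.092; posterior SD ≈ 51.593

Prior precision 1/τ₀² = 1/77.72² = 0.00016555; data precision n/σ² = 2/97.56² = 0.00021013.
Posterior precision = 0.00016555 + 0.00021013 = 0.00037568, giving posterior SD = 1/√0.00037568 = 51.593.
Posterior mean = (0.00016555·153.91 + 0.00021013·225.75) / 0.00037568 = 194.092.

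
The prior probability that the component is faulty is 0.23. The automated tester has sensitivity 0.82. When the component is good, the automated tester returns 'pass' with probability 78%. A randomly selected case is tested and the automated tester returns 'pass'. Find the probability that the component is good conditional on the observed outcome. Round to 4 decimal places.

P(¬H | E) ≈ 0.9355

Let H be the event that the component is faulty. P(H) = 0.23, so P(¬H) = 0.77. With E the 'pass' result, P(E|H) = 0.18 and P(E|¬H) = 0.78.
P(E) = 0.18·0.23 + 0.78·0.77 = 0.041400 + 0.60060 = 0.64200.
By Bayes' theorem, P(H|E) = 0.041400 / 0.64200 = 0.0645. Hence P(¬H|E) = 1 − 0.0645 = 0.9355.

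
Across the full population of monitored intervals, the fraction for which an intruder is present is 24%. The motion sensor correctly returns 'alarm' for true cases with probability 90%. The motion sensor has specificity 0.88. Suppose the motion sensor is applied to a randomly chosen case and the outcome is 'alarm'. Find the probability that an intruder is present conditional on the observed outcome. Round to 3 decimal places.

P(H | E) ≈ 0.703

Let H be the event that an intruder is present. P(H) = 0.24, so P(¬H) = 0.76. With E the 'alarm' result, P(E|H) = 0.9 and P(E|¬H) = 0.12.
P(E) = 0.9·0.24 + 0.12·0.76 = 0.21600 + 0.091200 = 0.30720.
By Bayes' theorem, P(H|E) = 0.21600 / 0.30720 = 0.703.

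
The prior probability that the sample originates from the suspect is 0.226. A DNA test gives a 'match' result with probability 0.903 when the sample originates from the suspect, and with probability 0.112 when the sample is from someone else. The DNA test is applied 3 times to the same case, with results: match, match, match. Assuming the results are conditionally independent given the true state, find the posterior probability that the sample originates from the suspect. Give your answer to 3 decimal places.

Posterior P(H) ≈ 0.994

Let H be the event that the sample originates from the suspect; start with P(H) = 0.226. P('match'|H) = 0.903, P('match'|¬H) = 0.112.
Update on result 1 ('match'): P(H) ← 0.903·0.2260 / (0.903·0.2260 + 0.112·0.7740) = 0.20408/0.29077 = 0.7019.
Update on result 2 ('match'): P(H) ← 0.903·0.7019 / (0.903·0.7019 + 0.112·0.2981) = 0.63378/0.66717 = 0.9500.
Update on result 3 ('match'): P(H) ← 0.903·0.9500 / (0.903·0.9500 + 0.112·0.0500) = 0.85781/0.86341 = 0.9935.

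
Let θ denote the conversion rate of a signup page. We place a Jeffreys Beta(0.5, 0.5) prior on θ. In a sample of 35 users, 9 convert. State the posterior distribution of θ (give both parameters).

Posterior: Beta(9.5, 26.5)

The binomial likelihood is conjugate to the Beta prior: with 9 successes and 26 failures, the posterior is Beta(0.5+9, 0.5+26) = Beta(9.5, 26.5).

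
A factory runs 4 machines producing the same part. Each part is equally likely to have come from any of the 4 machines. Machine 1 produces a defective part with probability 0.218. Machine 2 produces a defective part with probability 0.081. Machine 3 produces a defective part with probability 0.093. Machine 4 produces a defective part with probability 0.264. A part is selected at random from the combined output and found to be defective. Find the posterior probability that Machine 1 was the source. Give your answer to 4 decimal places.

P(defective|M1) = 0.218; P(defective|M2) = 0.081; P(defective|M3) = 0.093; P(defective|M4) = 0.264.
Prior × likelihood for each source: 0.25·0.218=0.05450, 0.25·0.081=0.02025, 0.25·0.093=0.02325, 0.25·0.264=0.06600. Summing gives P(defective) = 0.16400.
P(Machine 1 | defective) = 0.05450 / 0.16400 = 0.3323.

Posterior probability ≈ 0.3323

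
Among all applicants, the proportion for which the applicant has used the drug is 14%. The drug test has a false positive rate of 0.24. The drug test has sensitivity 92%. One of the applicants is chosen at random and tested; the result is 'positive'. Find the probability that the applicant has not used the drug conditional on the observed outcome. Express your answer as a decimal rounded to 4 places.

P(¬H | E) ≈ 0.6158

Let H be the event that the applicant has used the drug. P(H) = 0.14, so P(¬H) = 0.86. With E the 'positive' result, P(E|H) = 0.92 and P(E|¬H) = 0.24.
P(E) = 0.92·0.14 + 0.24·0.86 = 0.12880 + 0.20640 = 0.33520.
By Bayes' theorem, P(H|E) = 0.12880 / 0.33520 = 0.3842. Hence P(¬H|E) = 1 − 0.3842 = 0.6158.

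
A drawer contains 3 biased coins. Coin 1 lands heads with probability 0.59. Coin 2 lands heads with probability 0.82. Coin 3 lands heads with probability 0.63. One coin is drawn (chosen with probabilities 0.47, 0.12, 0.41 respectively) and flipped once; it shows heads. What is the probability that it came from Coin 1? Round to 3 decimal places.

Posterior probability ≈ 0.437

P(heads|C1) = 0.59; P(heads|C2) = 0.82; P(heads|C3) = 0.63.
Prior × likelihood for each source: 0.47·0.59=0.2773, 0.12·0.82=0.09840, 0.41·0.63=0.2583. Summing gives P(heads) = 0.63400.
P(Coin 1 | heads) = 0.2773 / 0.63400 = 0.437.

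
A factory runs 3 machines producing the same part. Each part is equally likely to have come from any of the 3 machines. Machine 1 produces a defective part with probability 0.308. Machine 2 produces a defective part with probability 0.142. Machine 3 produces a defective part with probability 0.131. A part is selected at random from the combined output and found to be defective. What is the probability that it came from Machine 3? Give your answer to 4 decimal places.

P(defective|M1) = 0.308; P(defective|M2) = 0.142; P(defective|M3) = 0.131.
Prior × likelihood for each source: 0.333333·0.308=0.1027, 0.333333·0.142=0.04733, 0.333333·0.131=0.04367. Summing gives P(defective) = 0.19367.
P(Machine 3 | defective) = 0.04367 / 0.19367 = 0.2255.

Posterior probability ≈ 0.2255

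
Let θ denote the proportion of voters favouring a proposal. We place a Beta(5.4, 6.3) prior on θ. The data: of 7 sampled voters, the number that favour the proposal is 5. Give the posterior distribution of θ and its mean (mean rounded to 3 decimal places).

Posterior: Beta(10.4, 8.3); mean ≈ 0.556

The binomial likelihood is conjugate to the Beta prior: with 5 successes and 2 failures, the posterior is Beta(5.4+5, 6.3+2) = Beta(10.4, 8.3).
Posterior mean = α/(α+β) = 10.4/18.7 = 0.556.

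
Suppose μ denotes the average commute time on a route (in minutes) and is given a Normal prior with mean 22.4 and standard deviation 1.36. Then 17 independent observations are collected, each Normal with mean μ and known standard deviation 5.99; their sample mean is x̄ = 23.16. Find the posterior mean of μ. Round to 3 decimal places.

Posterior mean ≈ 22.755

With known σ, the Normal prior is conjugate. Weight on the data is w = (n/σ²)/(n/σ² + 1/τ₀²) = 0.473800/(0.473800+0.540657) = 0.46705.
Posterior mean = w·x̄ + (1−w)·μ₀ = 0.46705·23.16 + 0.53295·22.4 = 22.755.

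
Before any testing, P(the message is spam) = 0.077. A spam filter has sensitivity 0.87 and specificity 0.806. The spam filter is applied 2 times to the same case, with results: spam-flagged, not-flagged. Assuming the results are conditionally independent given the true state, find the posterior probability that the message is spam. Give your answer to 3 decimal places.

With H the event that the message is spam, the joint likelihood of the observed sequence is P(data|H) = 0.87·0.13 = 0.11310 and P(data|¬H) = 0.194·0.806 = 0.15636.
Bayes: P(H|data) = 0.077·0.11310 / (0.077·0.11310 + 0.923·0.15636) = 0.0087087/0.15303 = 0.0569.

Posterior P(H) ≈ 0.057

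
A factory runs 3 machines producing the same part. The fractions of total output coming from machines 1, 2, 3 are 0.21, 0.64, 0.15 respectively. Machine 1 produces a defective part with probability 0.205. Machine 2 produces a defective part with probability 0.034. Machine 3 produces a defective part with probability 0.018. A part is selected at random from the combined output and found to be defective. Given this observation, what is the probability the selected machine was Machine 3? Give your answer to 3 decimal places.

P(defective|M1) = 0.205; P(defective|M2) = 0.034; P(defective|M3) = 0.018.
Prior × likelihood for each source: 0.21·0.205=0.04305, 0.64·0.034=0.02176, 0.15·0.018=0.002700. Summing gives P(defective) = 0.067510.
P(Machine 3 | defective) = 0.002700 / 0.067510 = 0.040.

Posterior probability ≈ 0.040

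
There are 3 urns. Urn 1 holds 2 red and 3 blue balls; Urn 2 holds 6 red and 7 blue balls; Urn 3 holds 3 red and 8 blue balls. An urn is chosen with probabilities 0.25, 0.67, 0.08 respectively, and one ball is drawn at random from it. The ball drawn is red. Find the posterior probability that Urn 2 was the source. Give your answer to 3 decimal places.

Posterior probability ≈ 0.717

P(red|Urn 1) = 0.4; P(red|Urn 2) = 0.4615; P(red|Urn 3) = 0.2727.
Prior × likelihood for each source: 0.25·0.4=0.1000, 0.67·0.4615=0.3092, 0.08·0.2727=0.02182. Summing gives P(red) = 0.43105.
P(Urn 2 | red) = 0.3092 / 0.43105 = 0.717.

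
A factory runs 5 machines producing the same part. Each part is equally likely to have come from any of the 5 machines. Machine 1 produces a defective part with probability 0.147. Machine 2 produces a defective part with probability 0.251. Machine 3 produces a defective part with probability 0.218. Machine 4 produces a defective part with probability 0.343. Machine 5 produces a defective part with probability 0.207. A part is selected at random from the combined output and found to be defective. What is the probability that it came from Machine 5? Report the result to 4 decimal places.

P(defective|M1) = 0.147; P(defective|M2) = 0.251; P(defective|M3) = 0.218; P(defective|M4) = 0.343; P(defective|M5) = 0.207.
Prior × likelihood for each source: 0.2·0.147=0.02940, 0.2·0.251=0.05020, 0.2·0.218=0.04360, 0.2·0.343=0.06860, 0.2·0.207=0.04140. Summing gives P(defective) = 0.23320.
P(Machine 5 | defective) = 0.04140 / 0.23320 = 0.1775.

Posterior probability ≈ 0.1775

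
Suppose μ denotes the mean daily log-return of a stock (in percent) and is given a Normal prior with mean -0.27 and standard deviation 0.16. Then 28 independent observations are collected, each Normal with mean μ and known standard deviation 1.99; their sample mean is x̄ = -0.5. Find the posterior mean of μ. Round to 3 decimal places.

With known σ, the Normal prior is conjugate. Weight on the data is w = (n/σ²)/(n/σ² + 1/τ₀²) = 7.07053/(7.07053+39.0625) = 0.15326.
Posterior mean = w·x̄ + (1−w)·μ₀ = 0.15326·-0.5 + 0.84674·-0.27 = -0.305.

Posterior mean ≈ -0.305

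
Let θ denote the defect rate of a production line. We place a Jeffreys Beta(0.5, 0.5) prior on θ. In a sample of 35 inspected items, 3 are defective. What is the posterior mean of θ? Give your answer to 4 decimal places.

Observing 3 successes and 32 failures updates Beta(0.5, 0.5) by adding the success and failure counts to the two shape parameters: α = 0.5+3 = 3.5, β = 0.5+32 = 32.5.
E[θ | data] = 3.5/(3.5+32.5) = 0.0972.

Posterior mean ≈ 0.0972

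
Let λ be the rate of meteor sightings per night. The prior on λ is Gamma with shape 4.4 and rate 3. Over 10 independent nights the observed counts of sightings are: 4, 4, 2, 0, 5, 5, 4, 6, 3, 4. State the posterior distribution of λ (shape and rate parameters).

Posterior: Gamma(shape=41.4, rate=13)

The Poisson likelihood adds the total count to the shape and the number of exposure periods to the rate. Here ∑xᵢ = 37 and n = 10, so shape 4.4→41.4 and rate 3→13.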